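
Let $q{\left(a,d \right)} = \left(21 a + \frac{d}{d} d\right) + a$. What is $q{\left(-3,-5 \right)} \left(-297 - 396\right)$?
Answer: $49203$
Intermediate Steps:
$q{\left(a,d \right)} = d + 22 a$ ($q{\left(a,d \right)} = \left(21 a + 1 d\right) + a = \left(21 a + d\right) + a = \left(d + 21 a\right) + a = d + 22 a$)
$q{\left(-3,-5 \right)} \left(-297 - 396\right) = \left(-5 + 22 \left(-3\right)\right) \left(-297 - 396\right) = \left(-5 - 66\right) \left(-693\right) = \left(-71\right) \left(-693\right) = 49203$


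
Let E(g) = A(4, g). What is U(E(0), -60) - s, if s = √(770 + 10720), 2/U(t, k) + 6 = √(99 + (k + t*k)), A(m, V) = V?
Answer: 4 - √11490 + 2*√39/3 ≈ -99.028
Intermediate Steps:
E(g) = g
U(t, k) = 2/(-6 + √(99 + k + k*t)) (U(t, k) = 2/(-6 + √(99 + (k + t*k))) = 2/(-6 + √(99 + (k + k*t))) = 2/(-6 + √(99 + k + k*t)))
s = √11490 ≈ 107.19
U(E(0), -60) - s = 2/(-6 + √(99 - 60 - 60*0)) - √11490 = 2/(-6 + √(99 - 60 + 0)) - √11490 = 2/(-6 + √39) - √11490 = -√11490 + 2/(-6 + √39)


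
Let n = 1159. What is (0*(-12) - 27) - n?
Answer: -1186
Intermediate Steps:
(0*(-12) - 27) - n = (0*(-12) - 27) - 1*1159 = (0 - 27) - 1159 = -27 - 1159 = -1186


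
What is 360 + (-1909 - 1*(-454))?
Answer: -1095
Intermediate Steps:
360 + (-1909 - 1*(-454)) = 360 + (-1909 + 454) = 360 - 1455 = -1095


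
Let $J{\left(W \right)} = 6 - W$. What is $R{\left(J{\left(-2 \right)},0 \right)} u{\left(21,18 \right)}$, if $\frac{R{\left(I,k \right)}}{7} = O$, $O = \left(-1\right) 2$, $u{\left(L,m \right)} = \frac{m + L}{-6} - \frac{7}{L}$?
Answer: $\frac{287}{3} \approx 95.667$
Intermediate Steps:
$u{\left(L,m \right)} = - \frac{7}{L} - \frac{L}{6} - \frac{m}{6}$ ($u{\left(L,m \right)} = \left(L + m\right) \left(- \frac{1}{6}\right) - \frac{7}{L} = \left(- \frac{L}{6} - \frac{m}{6}\right) - \frac{7}{L} = - \frac{7}{L} - \frac{L}{6} - \frac{m}{6}$)
$O = -2$
$R{\left(I,k \right)} = -14$ ($R{\left(I,k \right)} = 7 \left(-2\right) = -14$)
$R{\left(J{\left(-2 \right)},0 \right)} u{\left(21,18 \right)} = - 14 \frac{-42 - 21 \left(21 + 18\right)}{6 \cdot 21} = - 14 \cdot \frac{1}{6} \cdot \frac{1}{21} \left(-42 - 21 \cdot 39\right) = - 14 \cdot \frac{1}{6} \cdot \frac{1}{21} \left(-42 - 819\right) = - 14 \cdot \frac{1}{6} \cdot \frac{1}{21} \left(-861\right) = \left(-14\right) \left(- \frac{41}{6}\right) = \frac{287}{3}$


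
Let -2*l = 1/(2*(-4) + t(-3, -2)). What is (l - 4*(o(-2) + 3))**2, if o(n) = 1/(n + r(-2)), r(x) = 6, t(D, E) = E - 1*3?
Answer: 113569/676 ≈ 168.00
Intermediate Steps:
t(D, E) = -3 + E (t(D, E) = E - 3 = -3 + E)
o(n) = 1/(6 + n) (o(n) = 1/(n + 6) = 1/(6 + n))
l = 1/26 (l = -1/(2*(2*(-4) + (-3 - 2))) = -1/(2*(-8 - 5)) = -1/2/(-13) = -1/2*(-1/13) = 1/26 ≈ 0.038462)
(l - 4*(o(-2) + 3))**2 = (1/26 - 4*(1/(6 - 2) + 3))**2 = (1/26 - 4*(1/4 + 3))**2 = (1/26 - 4*13/4)**2 = (1/26 - 13)**2 = (-337/26)**2 = 113569/676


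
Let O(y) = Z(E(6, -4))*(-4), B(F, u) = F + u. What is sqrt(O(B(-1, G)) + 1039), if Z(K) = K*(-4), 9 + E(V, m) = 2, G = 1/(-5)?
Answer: 3*sqrt(103) ≈ 30.447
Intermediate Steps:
G = -1/5 ≈ -0.20000
E(V, m) = -7 (E(V, m) = -9 + 2 = -7)
Z(K) = -4*K
O(y) = -112 (O(y) = -4*(-7)*(-4) = 28*(-4) = -112)
sqrt(O(B(-1, G)) + 1039) = sqrt(-112 + 1039) = sqrt(927) = 3*sqrt(103)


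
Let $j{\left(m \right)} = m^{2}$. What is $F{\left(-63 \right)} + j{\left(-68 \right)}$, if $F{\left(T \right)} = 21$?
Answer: $4645$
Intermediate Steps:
$F{\left(-63 \right)} + j{\left(-68 \right)} = 21 + \left(-68\right)^{2} = 21 + 4624 = 4645$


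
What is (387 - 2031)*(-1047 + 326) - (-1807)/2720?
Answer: 3224083087/2720 ≈ 1.1853e+6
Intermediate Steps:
(387 - 2031)*(-1047 + 326) - (-1807)/2720 = -1644*(-721) - (-1807)/2720 = 1185324 - 1*(-1807/2720) = 1185324 + 1807/2720 = 3224083087/2720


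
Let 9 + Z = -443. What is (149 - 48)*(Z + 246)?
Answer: -20806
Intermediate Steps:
Z = -452 (Z = -9 - 443 = -452)
(149 - 48)*(Z + 246) = (149 - 48)*(-452 + 246) = 101*(-206) = -20806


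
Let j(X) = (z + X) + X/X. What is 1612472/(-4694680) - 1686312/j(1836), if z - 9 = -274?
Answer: -82491979439/76875385 ≈ -1073.1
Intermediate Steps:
z = -265 (z = 9 - 274 = -265)
j(X) = -264 + X (j(X) = (-265 + X) + X/X = (-265 + X) + 1 = -264 + X)
1612472/(-4694680) - 1686312/j(1836) = 1612472/(-4694680) - 1686312/(-264 + 1836) = 1612472*(-1/4694680) - 1686312/1572 = -201559/586835 - 1686312*1/1572 = -201559/586835 - 140526/131 = -82491979439/76875385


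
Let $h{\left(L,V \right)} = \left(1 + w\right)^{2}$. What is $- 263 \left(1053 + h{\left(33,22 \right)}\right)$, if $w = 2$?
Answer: $-279306$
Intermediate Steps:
$h{\left(L,V \right)} = 9$ ($h{\left(L,V \right)} = \left(1 + 2\right)^{2} = 3^{2} = 9$)
$- 263 \left(1053 + h{\left(33,22 \right)}\right) = - 263 \left(1053 + 9\right) = \left(-263\right) 1062 = -279306$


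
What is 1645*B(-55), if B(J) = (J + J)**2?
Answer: 19904500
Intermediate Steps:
B(J) = 4*J**2 (B(J) = (2*J)**2 = 4*J**2)
1645*B(-55) = 1645*(4*(-55)**2) = 1645*(4*3025) = 1645*12100 = 19904500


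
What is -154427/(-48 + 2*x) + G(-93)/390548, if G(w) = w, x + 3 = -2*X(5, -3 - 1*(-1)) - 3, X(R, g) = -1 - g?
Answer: 15077787511/6248768 ≈ 2412.9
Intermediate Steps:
x = -8 (x = -3 + (-2*(-1 - (-3 - 1*(-1))) - 3) = -3 + (-2*(-1 - (-3 + 1)) - 3) = -3 + (-2*(-1 - 1*(-2)) - 3) = -3 + (-2*(-1 + 2) - 3) = -3 + (-2*1 - 3) = -3 + (-2 - 3) = -3 - 5 = -8)
-154427/(-48 + 2*x) + G(-93)/390548 = -154427/(-48 + 2*(-8)) - 93/390548 = -154427/(-48 - 16) - 93*1/390548 = -154427/(-64) - 93/390548 = -154427*(-1/64) - 93/390548 = 154427/64 - 93/390548 = 15077787511/6248768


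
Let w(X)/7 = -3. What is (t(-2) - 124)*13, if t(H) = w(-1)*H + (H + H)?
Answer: -1118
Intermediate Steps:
w(X) = -21 (w(X) = 7*(-3) = -21)
t(H) = -19*H (t(H) = -21*H + (H + H) = -21*H + 2*H = -19*H)
(t(-2) - 124)*13 = (-19*(-2) - 124)*13 = (38 - 124)*13 = -86*13 = -1118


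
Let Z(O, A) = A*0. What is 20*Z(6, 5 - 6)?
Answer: 0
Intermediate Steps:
Z(O, A) = 0
20*Z(6, 5 - 6) = 20*0 = 0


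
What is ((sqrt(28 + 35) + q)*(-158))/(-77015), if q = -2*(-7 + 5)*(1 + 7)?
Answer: 5056/77015 + 474*sqrt(7)/77015 ≈ 0.081933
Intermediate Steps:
q = 32 (q = -(-4)*8 = -2*(-16) = 32)
((sqrt(28 + 35) + q)*(-158))/(-77015) = ((sqrt(28 + 35) + 32)*(-158))/(-77015) = ((sqrt(63) + 32)*(-158))*(-1/77015) = ((3*sqrt(7) + 32)*(-158))*(-1/77015) = ((32 + 3*sqrt(7))*(-158))*(-1/77015) = (-5056 - 474*sqrt(7))*(-1/77015) = 5056/77015 + 474*sqrt(7)/77015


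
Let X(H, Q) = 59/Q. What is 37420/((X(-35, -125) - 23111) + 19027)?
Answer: -4677500/510559 ≈ -9.1615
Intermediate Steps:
37420/((X(-35, -125) - 23111) + 19027) = 37420/((59/(-125) - 23111) + 19027) = 37420/((59*(-1/125) - 23111) + 19027) = 37420/((-59/125 - 23111) + 19027) = 37420/(-2888934/125 + 19027) = 37420/(-510559/125) = 37420*(-125/510559) = -4677500/510559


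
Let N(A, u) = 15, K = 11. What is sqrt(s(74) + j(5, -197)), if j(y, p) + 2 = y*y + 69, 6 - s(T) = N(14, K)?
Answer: sqrt(83) ≈ 9.1104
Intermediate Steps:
s(T) = -9 (s(T) = 6 - 1*15 = 6 - 15 = -9)
j(y, p) = 67 + y**2 (j(y, p) = -2 + (y*y + 69) = -2 + (y**2 + 69) = -2 + (69 + y**2) = 67 + y**2)
sqrt(s(74) + j(5, -197)) = sqrt(-9 + (67 + 5**2)) = sqrt(-9 + (67 + 25)) = sqrt(-9 + 92) = sqrt(83)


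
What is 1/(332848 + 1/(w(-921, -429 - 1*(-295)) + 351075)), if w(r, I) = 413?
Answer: 351488/116992077825 ≈ 3.0044e-6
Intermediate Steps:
1/(332848 + 1/(w(-921, -429 - 1*(-295)) + 351075)) = 1/(332848 + 1/(413 + 351075)) = 1/(332848 + 1/351488) = 1/(116992077825/351488) = 351488/116992077825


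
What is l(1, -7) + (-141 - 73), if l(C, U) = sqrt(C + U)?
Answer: -214 + I*sqrt(6) ≈ -214.0 + 2.4495*I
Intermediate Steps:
l(1, -7) + (-141 - 73) = sqrt(1 - 7) + (-141 - 73) = sqrt(-6) - 214 = I*sqrt(6) - 214 = -214 + I*sqrt(6)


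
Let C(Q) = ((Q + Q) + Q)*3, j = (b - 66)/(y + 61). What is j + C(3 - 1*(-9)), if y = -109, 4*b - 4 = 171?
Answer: 20825/192 ≈ 108.46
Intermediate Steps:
b = 175/4 (b = 1 + (¼)*171 = 1 + 171/4 = 175/4 ≈ 43.750)
j = 89/192 (j = (175/4 - 66)/(-109 + 61) = -89/4/(-48) = -89/4*(-1/48) = 89/192 ≈ 0.46354)
C(Q) = 9*Q (C(Q) = (2*Q + Q)*3 = (3*Q)*3 = 9*Q)
j + C(3 - 1*(-9)) = 89/192 + 9*(3 - 1*(-9)) = 89/192 + 9*(3 + 9) = 89/192 + 9*12 = 89/192 + 108 = 20825/192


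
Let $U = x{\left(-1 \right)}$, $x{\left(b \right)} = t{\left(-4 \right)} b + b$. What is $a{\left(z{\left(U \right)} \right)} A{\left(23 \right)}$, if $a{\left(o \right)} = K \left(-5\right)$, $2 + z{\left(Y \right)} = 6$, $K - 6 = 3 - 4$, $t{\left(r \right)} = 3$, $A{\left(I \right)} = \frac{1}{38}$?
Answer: $- \frac{25}{38} \approx -0.6579$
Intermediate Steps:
$A{\left(I \right)} = \frac{1}{38}$
$K = 5$ ($K = 6 + \left(3 - 4\right) = 6 - 1 = 5$)
$x{\left(b \right)} = 4 b$ ($x{\left(b \right)} = 3 b + b = 4 b$)
$U = -4$ ($U = 4 \left(-1\right) = -4$)
$z{\left(Y \right)} = 4$ ($z{\left(Y \right)} = -2 + 6 = 4$)
$a{\left(o \right)} = -25$ ($a{\left(o \right)} = 5 \left(-5\right) = -25$)
$a{\left(z{\left(U \right)} \right)} A{\left(23 \right)} = \left(-25\right) \frac{1}{38} = - \frac{25}{38}$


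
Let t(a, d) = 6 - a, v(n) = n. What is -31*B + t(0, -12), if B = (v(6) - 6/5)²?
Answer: -17706/25 ≈ -708.24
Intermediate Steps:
B = 576/25 (B = (6 - 6/5)² = (24/5)² = 576/25 ≈ 23.040)
-31*B + t(0, -12) = -31*576/25 + (6 - 1*0) = -17856/25 + (6 + 0) = -17856/25 + 6 = -17706/25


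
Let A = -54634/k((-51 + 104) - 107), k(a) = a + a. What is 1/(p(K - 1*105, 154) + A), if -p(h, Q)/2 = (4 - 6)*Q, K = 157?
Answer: 54/60581 ≈ 0.00089137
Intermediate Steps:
p(h, Q) = 4*Q (p(h, Q) = -2*(4 - 6)*Q = -(-4)*Q = 4*Q)
k(a) = 2*a
A = 27317/54 (A = -54634*1/(2*((-51 + 104) - 107)) = -54634*1/(2*(53 - 107)) = -54634/(2*(-54)) = -54634/(-108) = -54634*(-1/108) = 27317/54 ≈ 505.87)
1/(p(K - 1*105, 154) + A) = 1/(4*154 + 27317/54) = 1/(616 + 27317/54) = 1/(60581/54) = 54/60581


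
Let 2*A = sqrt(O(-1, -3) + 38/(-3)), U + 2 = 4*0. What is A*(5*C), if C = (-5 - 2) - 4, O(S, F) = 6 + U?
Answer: -55*I*sqrt(78)/6 ≈ -80.958*I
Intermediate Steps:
U = -2 (U = -2 + 4*0 = -2 + 0 = -2)
O(S, F) = 4 (O(S, F) = 6 - 2 = 4)
C = -11 (C = -7 - 4 = -11)
A = I*sqrt(78)/6 (A = sqrt(4 + 38/(-3))/2 = sqrt(4 + 38*(-1/3))/2 = sqrt(4 - 38/3)/2 = sqrt(-26/3)/2 = (I*sqrt(78)/3)/2 = I*sqrt(78)/6 ≈ 1.472*I)
A*(5*C) = (I*sqrt(78)/6)*(5*(-11)) = (I*sqrt(78)/6)*(-55) = -55*I*sqrt(78)/6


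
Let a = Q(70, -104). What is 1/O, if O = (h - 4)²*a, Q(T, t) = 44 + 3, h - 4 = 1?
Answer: 1/47 ≈ 0.021277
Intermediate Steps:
h = 5 (h = 4 + 1 = 5)
Q(T, t) = 47
a = 47
O = 47 (O = (5 - 4)²*47 = 1²*47 = 1*47 = 47)
1/O = 1/47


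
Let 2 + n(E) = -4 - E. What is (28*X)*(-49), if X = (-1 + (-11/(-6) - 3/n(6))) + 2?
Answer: -12691/3 ≈ -4230.3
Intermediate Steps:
n(E) = -6 - E (n(E) = -2 + (-4 - E) = -6 - E)
X = 37/12 (X = (-1 + (-11/(-6) - 3/(-6 - 1*6))) + 2 = (-1 + (-11*(-⅙) - 3/(-6 - 6))) + 2 = (-1 + (11/6 - 3/(-12))) + 2 = (-1 + (11/6 - 3*(-1/12))) + 2 = (-1 + (11/6 + ¼)) + 2 = (-1 + 25/12) + 2 = 13/12 + 2 = 37/12 ≈ 3.0833)
(28*X)*(-49) = (28*(37/12))*(-49) = (259/3)*(-49) = -12691/3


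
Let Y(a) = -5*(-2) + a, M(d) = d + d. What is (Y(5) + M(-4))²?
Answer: 49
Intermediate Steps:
M(d) = 2*d
Y(a) = 10 + a
(Y(5) + M(-4))² = ((10 + 5) + 2*(-4))² = (15 - 8)² = 7² = 49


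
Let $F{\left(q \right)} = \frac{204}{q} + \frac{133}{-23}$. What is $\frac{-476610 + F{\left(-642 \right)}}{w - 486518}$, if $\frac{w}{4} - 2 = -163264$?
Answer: $\frac{1172952223}{2804471926} \approx 0.41824$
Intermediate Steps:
$w = -653048$ ($w = 8 + 4 \left(-163264\right) = 8 - 653056 = -653048$)
$F{\left(q \right)} = - \frac{133}{23} + \frac{204}{q}$ ($F{\left(q \right)} = \frac{204}{q} + 133 \left(- \frac{1}{23}\right) = \frac{204}{q} - \frac{133}{23} = - \frac{133}{23} + \frac{204}{q}$)
$\frac{-476610 + F{\left(-642 \right)}}{w - 486518} = \frac{-476610 - \left(\frac{133}{23} - \frac{204}{-642}\right)}{-653048 - 486518} = \frac{-476610 + \left(- \frac{133}{23} + 204 \left(- \frac{1}{642}\right)\right)}{-1139566} = \left(-476610 - \frac{15013}{2461}\right) \left(- \frac{1}{1139566}\right) = \left(- \frac{1172952223}{2461}\right) \left(- \frac{1}{1139566}\right) = \frac{1172952223}{2804471926}$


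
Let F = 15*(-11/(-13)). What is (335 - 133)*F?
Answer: 33330/13 ≈ 2563.8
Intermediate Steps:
F = 165/13 (F = 15*(-11*(-1/13)) = 15*(11/13) = 165/13 ≈ 12.692)
(335 - 133)*F = (335 - 133)*(165/13) = 202*(165/13) = 33330/13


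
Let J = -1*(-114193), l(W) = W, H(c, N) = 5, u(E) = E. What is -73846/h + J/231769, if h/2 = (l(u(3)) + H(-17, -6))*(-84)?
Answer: 8634344483/155748768 ≈ 55.438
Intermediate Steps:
h = -1344 (h = 2*((3 + 5)*(-84)) = 2*(8*(-84)) = 2*(-672) = -1344)
J = 114193
-73846/h + J/231769 = -73846/(-1344) + 114193/231769 = -73846*(-1/1344) + 114193*(1/231769) = 36923/672 + 114193/231769 = 8634344483/155748768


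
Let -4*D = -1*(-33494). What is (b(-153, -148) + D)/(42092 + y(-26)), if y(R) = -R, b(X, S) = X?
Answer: -17053/84236 ≈ -0.20244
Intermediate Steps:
D = -16747/2 (D = -(-1)*(-33494)/4 = -¼*33494 = -16747/2 ≈ -8373.5)
(b(-153, -148) + D)/(42092 + y(-26)) = (-153 - 16747/2)/(42092 - 1*(-26)) = -17053/(2*(42092 + 26)) = -17053/2/42118 = -17053/2*1/42118 = -17053/84236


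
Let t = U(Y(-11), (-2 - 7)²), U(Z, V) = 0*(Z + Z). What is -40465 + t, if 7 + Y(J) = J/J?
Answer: -40465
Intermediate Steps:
Y(J) = -6 (Y(J) = -7 + J/J = -7 + 1 = -6)
U(Z, V) = 0 (U(Z, V) = 0*(2*Z) = 0)
t = 0
-40465 + t = -40465 + 0 = -40465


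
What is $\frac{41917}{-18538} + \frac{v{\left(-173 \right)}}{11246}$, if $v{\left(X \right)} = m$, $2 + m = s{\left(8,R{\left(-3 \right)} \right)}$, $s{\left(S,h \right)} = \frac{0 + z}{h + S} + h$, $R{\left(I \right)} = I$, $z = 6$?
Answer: $- \frac{589336283}{260597935} \approx -2.2615$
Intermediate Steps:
$s{\left(S,h \right)} = h + \frac{6}{S + h}$ ($s{\left(S,h \right)} = \frac{0 + 6}{h + S} + h = \frac{6}{S + h} + h = h + \frac{6}{S + h}$)
$m = - \frac{19}{5}$ ($m = -2 + \frac{6 + \left(-3\right)^{2} + 8 \left(-3\right)}{8 - 3} = -2 + \frac{6 + 9 - 24}{5} = -2 + \frac{1}{5} \left(-9\right) = -2 - \frac{9}{5} = - \frac{19}{5} \approx -3.8$)
$v{\left(X \right)} = - \frac{19}{5}$
$\frac{41917}{-18538} + \frac{v{\left(-173 \right)}}{11246} = \frac{41917}{-18538} - \frac{19}{5 \cdot 11246} = 41917 \left(- \frac{1}{18538}\right) - \frac{19}{56230} = - \frac{41917}{18538} - \frac{19}{56230} = - \frac{589336283}{260597935}$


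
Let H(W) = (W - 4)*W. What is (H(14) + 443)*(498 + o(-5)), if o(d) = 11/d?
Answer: 1445257/5 ≈ 2.8905e+5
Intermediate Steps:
H(W) = W*(-4 + W) (H(W) = (-4 + W)*W = W*(-4 + W))
(H(14) + 443)*(498 + o(-5)) = (14*(-4 + 14) + 443)*(498 + 11/(-5)) = (14*10 + 443)*(498 + 11*(-1/5)) = (140 + 443)*(498 - 11/5) = 583*(2479/5) = 1445257/5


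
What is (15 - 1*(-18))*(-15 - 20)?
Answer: -1155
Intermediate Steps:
(15 - 1*(-18))*(-15 - 20) = (15 + 18)*(-35) = 33*(-35) = -1155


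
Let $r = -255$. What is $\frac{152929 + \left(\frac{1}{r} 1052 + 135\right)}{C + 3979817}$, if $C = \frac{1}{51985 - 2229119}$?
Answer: $\frac{84974123491912}{2209471700641635} \approx 0.038459$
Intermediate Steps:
$C = - \frac{1}{2177134}$ ($C = \frac{1}{-2177134} = - \frac{1}{2177134} \approx -4.5932 \cdot 10^{-7}$)
$\frac{152929 + \left(\frac{1}{r} 1052 + 135\right)}{C + 3979817} = \frac{152929 + \left(\frac{1}{-255} \cdot 1052 + 135\right)}{- \frac{1}{2177134} + 3979817} = \frac{152929 + \left(\left(- \frac{1}{255}\right) 1052 + 135\right)}{\frac{8664594904477}{2177134}} = \left(152929 + \left(- \frac{1052}{255} + 135\right)\right) \frac{2177134}{8664594904477} = \left(152929 + \frac{33373}{255}\right) \frac{2177134}{8664594904477} = \frac{39030268}{255} \cdot \frac{2177134}{8664594904477} = \frac{84974123491912}{2209471700641635}$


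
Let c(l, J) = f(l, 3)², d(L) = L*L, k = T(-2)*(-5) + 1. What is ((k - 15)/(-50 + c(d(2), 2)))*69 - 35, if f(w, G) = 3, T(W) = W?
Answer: -1159/41 ≈ -28.268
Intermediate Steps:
k = 11 (k = -2*(-5) + 1 = 10 + 1 = 11)
d(L) = L²
c(l, J) = 9 (c(l, J) = 3² = 9)
((k - 15)/(-50 + c(d(2), 2)))*69 - 35 = ((11 - 15)/(-50 + 9))*69 - 35 = -4/(-41)*69 - 35 = -4*(-1/41)*69 - 35 = (4/41)*69 - 35 = 276/41 - 35 = -1159/41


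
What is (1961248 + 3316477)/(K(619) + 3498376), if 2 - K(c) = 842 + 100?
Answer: 5277725/3497436 ≈ 1.5090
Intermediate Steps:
K(c) = -940 (K(c) = 2 - (842 + 100) = 2 - 1*942 = 2 - 942 = -940)
(1961248 + 3316477)/(K(619) + 3498376) = (1961248 + 3316477)/(-940 + 3498376) = 5277725/3497436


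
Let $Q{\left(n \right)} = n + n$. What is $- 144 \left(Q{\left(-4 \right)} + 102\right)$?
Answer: $-13536$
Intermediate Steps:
$Q{\left(n \right)} = 2 n$
$- 144 \left(Q{\left(-4 \right)} + 102\right) = - 144 \left(2 \left(-4\right) + 102\right) = - 144 \left(-8 + 102\right) = \left(-144\right) 94 = -13536$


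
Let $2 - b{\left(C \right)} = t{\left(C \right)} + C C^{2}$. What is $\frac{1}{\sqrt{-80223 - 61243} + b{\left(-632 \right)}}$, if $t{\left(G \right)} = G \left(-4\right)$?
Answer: $\frac{126216721}{31861321320054415} - \frac{i \sqrt{141466}}{63722642640108830} \approx 3.9614 \cdot 10^{-9} - 5.9025 \cdot 10^{-15} i$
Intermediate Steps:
$t{\left(G \right)} = - 4 G$
$b{\left(C \right)} = 2 - C^{3} + 4 C$ ($b{\left(C \right)} = 2 - \left(- 4 C + C C^{2}\right) = 2 - \left(- 4 C + C^{3}\right) = 2 - \left(C^{3} - 4 C\right) = 2 - C^{3} + 4 C$)
$\frac{1}{\sqrt{-80223 - 61243} + b{\left(-632 \right)}} = \frac{1}{\sqrt{-80223 - 61243} + \left(2 - \left(-632\right)^{3} + 4 \left(-632\right)\right)} = \frac{1}{\sqrt{-141466} - -252433442} = \frac{1}{i \sqrt{141466} + \left(2 + 252435968 - 2528\right)} = \frac{1}{i \sqrt{141466} + 252433442} = \frac{1}{252433442 + i \sqrt{141466}}$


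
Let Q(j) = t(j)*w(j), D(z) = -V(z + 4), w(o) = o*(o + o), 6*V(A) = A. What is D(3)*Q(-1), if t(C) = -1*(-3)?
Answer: -7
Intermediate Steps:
V(A) = A/6
t(C) = 3
w(o) = 2*o² (w(o) = o*(2*o) = 2*o²)
D(z) = -⅔ - z/6 (D(z) = -(z + 4)/6 = -(4 + z)/6 = -(⅔ + z/6) = -⅔ - z/6)
Q(j) = 6*j² (Q(j) = 3*(2*j²) = 6*j²)
D(3)*Q(-1) = (-⅔ - ⅙*3)*(6*(-1)²) = (-⅔ - ½)*(6*1) = -7/6*6 = -7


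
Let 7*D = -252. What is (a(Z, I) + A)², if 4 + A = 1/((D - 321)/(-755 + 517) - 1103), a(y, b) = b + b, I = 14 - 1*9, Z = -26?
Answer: 174662656/4853209 ≈ 35.989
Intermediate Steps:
I = 5 (I = 14 - 9 = 5)
a(y, b) = 2*b
D = -36 (D = (⅐)*(-252) = -36)
A = -8814/2203 (A = -4 + 1/((-36 - 321)/(-755 + 517) - 1103) = -4 + 1/(-357/(-238) - 1103) = -4 + 1/(-357*(-1/238) - 1103) = -4 + 1/(3/2 - 1103) = -4 + 1/(-2203/2) = -4 - 2/2203 = -8814/2203 ≈ -4.0009)
(a(Z, I) + A)² = (2*5 - 8814/2203)² = (10 - 8814/2203)² = (13216/2203)² = 174662656/4853209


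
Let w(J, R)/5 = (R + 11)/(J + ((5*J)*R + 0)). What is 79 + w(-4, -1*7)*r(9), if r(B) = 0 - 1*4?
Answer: 1333/17 ≈ 78.412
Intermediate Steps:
r(B) = -4 (r(B) = 0 - 4 = -4)
w(J, R) = 5*(11 + R)/(J + 5*J*R) (w(J, R) = 5*((R + 11)/(J + ((5*J)*R + 0))) = 5*((11 + R)/(J + (5*J*R + 0))) = 5*((11 + R)/(J + 5*J*R)) = 5*(11 + R)/(J + 5*J*R))
79 + w(-4, -1*7)*r(9) = 79 + (5*(11 - 1*7)/(-4*(1 + 5*(-1*7))))*(-4) = 79 + (5*(-¼)*(11 - 7)/(1 + 5*(-7)))*(-4) = 79 + (5*(-¼)*4/(1 - 35))*(-4) = 79 + (5*(-¼)*4/(-34))*(-4) = 79 + (5*(-¼)*(-1/34)*4)*(-4) = 79 + (5/34)*(-4) = 79 - 10/17 = 1333/17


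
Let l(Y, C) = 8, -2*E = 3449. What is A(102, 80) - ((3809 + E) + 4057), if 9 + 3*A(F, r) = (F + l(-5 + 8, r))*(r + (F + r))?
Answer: 20773/6 ≈ 3462.2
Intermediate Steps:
E = -3449/2 (E = -½*3449 = -3449/2 ≈ -1724.5)
A(F, r) = -3 + (8 + F)*(F + 2*r)/3 (A(F, r) = -3 + ((F + 8)*(r + (F + r)))/3 = -3 + ((8 + F)*(F + 2*r))/3 = -3 + (8 + F)*(F + 2*r)/3)
A(102, 80) - ((3809 + E) + 4057) = (-3 + (⅓)*102² + (8/3)*102 + (16/3)*80 + (⅔)*102*80) - ((3809 - 3449/2) + 4057) = (-3 + (⅓)*10404 + 272 + 1280/3 + 5440) - (4169/2 + 4057) = (-3 + 3468 + 272 + 1280/3 + 5440) - 1*12283/2 = 28811/3 - 12283/2 = 20773/6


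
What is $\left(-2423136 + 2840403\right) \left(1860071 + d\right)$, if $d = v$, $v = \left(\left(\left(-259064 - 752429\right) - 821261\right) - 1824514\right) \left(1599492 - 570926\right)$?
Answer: $-1569649821714872739$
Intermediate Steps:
$v = -3761741517688$ ($v = \left(\left(-1011493 - 821261\right) - 1824514\right) 1028566 = \left(-1832754 - 1824514\right) 1028566 = \left(-3657268\right) 1028566 = -3761741517688$)
$d = -3761741517688$
$\left(-2423136 + 2840403\right) \left(1860071 + d\right) = \left(-2423136 + 2840403\right) \left(1860071 - 3761741517688\right) = 417267 \left(-3761739657617\right) = -1569649821714872739$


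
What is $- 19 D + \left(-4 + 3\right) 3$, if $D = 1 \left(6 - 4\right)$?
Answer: $-41$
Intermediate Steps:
$D = 2$ ($D = 1 \cdot 2 = 2$)
$- 19 D + \left(-4 + 3\right) 3 = \left(-19\right) 2 + \left(-4 + 3\right) 3 = -38 - 3 = -41$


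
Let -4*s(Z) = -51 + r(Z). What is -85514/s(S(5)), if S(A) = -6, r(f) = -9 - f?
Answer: -171028/27 ≈ -6334.4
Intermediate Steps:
s(Z) = 15 + Z/4 (s(Z) = -(-51 + (-9 - Z))/4 = -(-60 - Z)/4 = 15 + Z/4)
-85514/s(S(5)) = -85514/(15 + (¼)*(-6)) = -85514/(15 - 3/2) = -85514/27/2 = -85514*2/27 = -171028/27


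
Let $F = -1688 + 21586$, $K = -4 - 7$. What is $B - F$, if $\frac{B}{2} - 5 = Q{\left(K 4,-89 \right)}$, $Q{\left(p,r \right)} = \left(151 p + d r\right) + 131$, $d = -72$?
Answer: $-20098$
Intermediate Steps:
$K = -11$
$Q{\left(p,r \right)} = 131 - 72 r + 151 p$ ($Q{\left(p,r \right)} = \left(151 p - 72 r\right) + 131 = \left(- 72 r + 151 p\right) + 131 = 131 - 72 r + 151 p$)
$F = 19898$
$B = -200$ ($B = 10 + 2 \left(131 - -6408 + 151 \left(\left(-11\right) 4\right)\right) = 10 + 2 \left(131 + 6408 + 151 \left(-44\right)\right) = 10 + 2 \left(131 + 6408 - 6644\right) = 10 + 2 \left(-105\right) = 10 - 210 = -200$)
$B - F = -200 - 19898 = -20098$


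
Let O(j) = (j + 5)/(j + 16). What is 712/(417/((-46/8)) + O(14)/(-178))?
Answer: -87447840/8907557 ≈ -9.8173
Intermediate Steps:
O(j) = (5 + j)/(16 + j)
712/(417/((-46/8)) + O(14)/(-178)) = 712/(417/((-46/8)) + ((5 + 14)/(16 + 14))/(-178)) = 712/(417/((-46*1/8)) + (19/30)*(-1/178)) = 712/(417/(-23/4) + ((1/30)*19)*(-1/178)) = 712/(417*(-4/23) + (19/30)*(-1/178)) = 712/(-1668/23 - 19/5340) = 712/(-8907557/122820) = 712*(-122820/8907557) = -87447840/8907557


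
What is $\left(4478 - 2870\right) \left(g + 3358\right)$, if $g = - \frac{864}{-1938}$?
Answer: $\frac{1744323024}{323} \approx 5.4004 \cdot 10^{6}$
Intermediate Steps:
$g = \frac{144}{323}$ ($g = \left(-864\right) \left(- \frac{1}{1938}\right) = \frac{144}{323} \approx 0.44582$)
$\left(4478 - 2870\right) \left(g + 3358\right) = \left(4478 - 2870\right) \left(\frac{144}{323} + 3358\right) = 1608 \cdot \frac{1084778}{323} = \frac{1744323024}{323}$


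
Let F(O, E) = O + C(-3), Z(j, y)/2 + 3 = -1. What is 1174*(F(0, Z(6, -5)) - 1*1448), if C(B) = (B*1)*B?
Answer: -1689386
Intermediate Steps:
Z(j, y) = -8 (Z(j, y) = -6 + 2*(-1) = -6 - 2 = -8)
C(B) = B**2 (C(B) = B*B = B**2)
F(O, E) = 9 + O (F(O, E) = O + (-3)**2 = O + 9 = 9 + O)
1174*(F(0, Z(6, -5)) - 1*1448) = 1174*((9 + 0) - 1*1448) = 1174*(9 - 1448) = 1174*(-1439) = -1689386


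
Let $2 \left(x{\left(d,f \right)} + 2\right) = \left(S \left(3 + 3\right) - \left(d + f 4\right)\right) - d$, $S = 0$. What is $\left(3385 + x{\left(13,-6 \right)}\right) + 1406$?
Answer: $4788$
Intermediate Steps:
$x{\left(d,f \right)} = -2 - d - 2 f$ ($x{\left(d,f \right)} = -2 + \frac{\left(0 \left(3 + 3\right) - \left(d + f 4\right)\right) - d}{2} = -2 + \frac{\left(0 \cdot 6 - \left(d + 4 f\right)\right) - d}{2} = -2 + \frac{\left(0 - \left(d + 4 f\right)\right) - d}{2} = -2 + \frac{\left(- d - 4 f\right) - d}{2} = -2 + \frac{- 4 f - 2 d}{2} = -2 - \left(d + 2 f\right) = -2 - d - 2 f$)
$\left(3385 + x{\left(13,-6 \right)}\right) + 1406 = \left(3385 - 3\right) + 1406 = 3382 + 1406 = 4788$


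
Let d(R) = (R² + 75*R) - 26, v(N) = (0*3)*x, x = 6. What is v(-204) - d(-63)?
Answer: 782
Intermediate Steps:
v(N) = 0 (v(N) = (0*3)*6 = 0*6 = 0)
d(R) = -26 + R² + 75*R
v(-204) - d(-63) = 0 - (-26 + (-63)² + 75*(-63)) = 0 - (-26 + 3969 - 4725) = 0 - 1*(-782) = 0 + 782 = 782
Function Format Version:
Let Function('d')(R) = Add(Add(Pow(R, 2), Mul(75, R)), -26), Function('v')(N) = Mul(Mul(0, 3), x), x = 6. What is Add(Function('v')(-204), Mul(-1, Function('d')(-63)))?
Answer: 782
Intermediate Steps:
Function('v')(N) = 0 (Function('v')(N) = Mul(Mul(0, 3), 6) = Mul(0, 6) = 0)
Function('d')(R) = Add(-26, Pow(R, 2), Mul(75, R))
Add(Function('v')(-204), Mul(-1, Function('d')(-63))) = Add(0, Mul(-1, Add(-26, Pow(-63, 2), Mul(75, -63)))) = Add(0, Mul(-1, Add(-26, 3969, -4725))) = Add(0, Mul(-1, -782)) = Add(0, 782) = 782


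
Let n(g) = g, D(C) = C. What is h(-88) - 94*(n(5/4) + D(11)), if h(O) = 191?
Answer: -1921/2 ≈ -960.50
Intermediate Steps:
h(-88) - 94*(n(5/4) + D(11)) = 191 - 94*(5/4 + 11) = 191 - 94*49/4 = 191 - 2303/2 = -1921/2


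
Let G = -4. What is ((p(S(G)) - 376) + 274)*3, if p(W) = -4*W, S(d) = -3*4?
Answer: -162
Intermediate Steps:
S(d) = -12
((p(S(G)) - 376) + 274)*3 = ((-4*(-12) - 376) + 274)*3 = ((48 - 376) + 274)*3 = (-328 + 274)*3 = -54*3 = -162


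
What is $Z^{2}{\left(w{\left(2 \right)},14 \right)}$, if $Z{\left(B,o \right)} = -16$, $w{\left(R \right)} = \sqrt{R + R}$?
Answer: $256$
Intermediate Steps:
$w{\left(R \right)} = \sqrt{2} \sqrt{R}$ ($w{\left(R \right)} = \sqrt{2 R} = \sqrt{2} \sqrt{R}$)
$Z^{2}{\left(w{\left(2 \right)},14 \right)} = \left(-16\right)^{2} = 256$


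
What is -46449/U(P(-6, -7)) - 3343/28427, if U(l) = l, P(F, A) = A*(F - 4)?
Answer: -188662819/284270 ≈ -663.67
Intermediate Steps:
P(F, A) = A*(-4 + F)
-46449/U(P(-6, -7)) - 3343/28427 = -46449*(-1/(7*(-4 - 6))) - 3343/28427 = -46449/((-7*(-10))) - 3343*1/28427 = -46449/70 - 3343/28427 = -188662819/284270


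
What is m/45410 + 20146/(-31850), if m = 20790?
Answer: -1804774/10330775 ≈ -0.17470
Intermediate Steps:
m/45410 + 20146/(-31850) = 20790/45410 + 20146/(-31850) = 20790*(1/45410) + 20146*(-1/31850) = 2079/4541 - 1439/2275 = -1804774/10330775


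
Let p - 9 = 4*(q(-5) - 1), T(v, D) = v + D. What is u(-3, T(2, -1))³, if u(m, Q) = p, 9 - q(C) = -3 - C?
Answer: 35937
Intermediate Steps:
q(C) = 12 + C (q(C) = 9 - (-3 - C) = 9 + (3 + C) = 12 + C)
T(v, D) = D + v
p = 33 (p = 9 + 4*((12 - 5) - 1) = 9 + 4*(7 - 1) = 9 + 4*6 = 9 + 24 = 33)
u(m, Q) = 33
u(-3, T(2, -1))³ = 33³ = 35937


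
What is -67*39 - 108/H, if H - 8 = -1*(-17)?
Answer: -65433/25 ≈ -2617.3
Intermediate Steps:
H = 25 (H = 8 - 1*(-17) = 8 + 17 = 25)
-67*39 - 108/H = -67*39 - 108/25 = -2613 - 108*1/25 = -2613 - 108/25 = -65433/25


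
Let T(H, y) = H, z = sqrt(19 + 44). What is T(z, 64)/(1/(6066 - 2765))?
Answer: 9903*sqrt(7) ≈ 26201.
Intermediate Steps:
z = 3*sqrt(7) (z = sqrt(63) = 3*sqrt(7) ≈ 7.9373)
T(z, 64)/(1/(6066 - 2765)) = (3*sqrt(7))/(1/(6066 - 2765)) = (3*sqrt(7))/(1/3301) = (3*sqrt(7))*3301 = 9903*sqrt(7)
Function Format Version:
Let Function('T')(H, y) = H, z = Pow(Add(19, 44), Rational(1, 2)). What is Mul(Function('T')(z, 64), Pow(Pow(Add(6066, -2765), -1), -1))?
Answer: Mul(9903, Pow(7, Rational(1, 2))) ≈ 26201.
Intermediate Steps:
z = Mul(3, Pow(7, Rational(1, 2))) (z = Pow(63, Rational(1, 2)) = Mul(3, Pow(7, Rational(1, 2))) ≈ 7.9373)
Mul(Function('T')(z, 64), Pow(Pow(Add(6066, -2765), -1), -1)) = Mul(Mul(3, Pow(7, Rational(1, 2))), Pow(Pow(Add(6066, -2765), -1), -1)) = Mul(Mul(3, Pow(7, Rational(1, 2))), Pow(Pow(3301, -1), -1)) = Mul(Mul(3, Pow(7, Rational(1, 2))), Pow(Rational(1, 3301), -1)) = Mul(Mul(3, Pow(7, Rational(1, 2))), 3301) = Mul(9903, Pow(7, Rational(1, 2)))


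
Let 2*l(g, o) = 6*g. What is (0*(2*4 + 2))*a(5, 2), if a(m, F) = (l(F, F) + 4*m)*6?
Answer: 0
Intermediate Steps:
l(g, o) = 3*g (l(g, o) = (6*g)/2 = 3*g)
a(m, F) = 18*F + 24*m (a(m, F) = (3*F + 4*m)*6 = 18*F + 24*m)
(0*(2*4 + 2))*a(5, 2) = (0*(2*4 + 2))*(18*2 + 24*5) = (0*(8 + 2))*(36 + 120) = (0*10)*156 = 0*156 = 0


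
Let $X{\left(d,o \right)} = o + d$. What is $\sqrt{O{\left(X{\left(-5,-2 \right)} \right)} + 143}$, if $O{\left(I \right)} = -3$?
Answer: $2 \sqrt{35} \approx 11.832$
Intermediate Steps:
$X{\left(d,o \right)} = d + o$
$\sqrt{O{\left(X{\left(-5,-2 \right)} \right)} + 143} = \sqrt{-3 + 143} = \sqrt{140} = 2 \sqrt{35}$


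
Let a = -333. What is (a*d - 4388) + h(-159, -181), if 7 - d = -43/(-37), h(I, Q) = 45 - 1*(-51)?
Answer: -6236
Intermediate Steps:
h(I, Q) = 96 (h(I, Q) = 45 + 51 = 96)
d = 216/37 (d = 7 - (-43)/(-37) = 7 - (-43)*(-1)/37 = 7 - 1*43/37 = 7 - 43/37 = 216/37 ≈ 5.8378)
(a*d - 4388) + h(-159, -181) = (-333*216/37 - 4388) + 96 = (-1944 - 4388) + 96 = -6332 + 96 = -6236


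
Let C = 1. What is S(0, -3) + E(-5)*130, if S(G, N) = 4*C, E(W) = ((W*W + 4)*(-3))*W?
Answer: 56554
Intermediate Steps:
E(W) = W*(-12 - 3*W²) (E(W) = ((W² + 4)*(-3))*W = ((4 + W²)*(-3))*W = (-12 - 3*W²)*W = W*(-12 - 3*W²))
S(G, N) = 4 (S(G, N) = 4*1 = 4)
S(0, -3) + E(-5)*130 = 4 - 3*(-5)*(4 + (-5)²)*130 = 4 - 3*(-5)*(4 + 25)*130 = 4 - 3*(-5)*29*130 = 4 + 435*130 = 4 + 56550 = 56554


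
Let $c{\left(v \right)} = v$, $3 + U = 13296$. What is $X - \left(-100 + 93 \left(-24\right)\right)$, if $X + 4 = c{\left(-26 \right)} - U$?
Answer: $-10991$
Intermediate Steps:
$U = 13293$ ($U = -3 + 13296 = 13293$)
$X = -13323$ ($X = -4 - 13319 = -13323$)
$X - \left(-100 + 93 \left(-24\right)\right) = -13323 - \left(-100 + 93 \left(-24\right)\right) = -13323 - \left(-100 - 2232\right) = -13323 - -2332 = -13323 + 2332 = -10991$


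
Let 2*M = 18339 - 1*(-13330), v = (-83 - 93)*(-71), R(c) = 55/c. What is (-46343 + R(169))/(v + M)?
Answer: -1423984/870519 ≈ -1.6358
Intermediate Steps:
v = 12496 (v = -176*(-71) = 12496)
M = 31669/2 (M = (18339 - 1*(-13330))/2 = (18339 + 13330)/2 = (½)*31669 = 31669/2 ≈ 15835.)
(-46343 + R(169))/(v + M) = (-46343 + 55/169)/(12496 + 31669/2) = (-46343 + 55*(1/169))/(56661/2) = (-46343 + 55/169)*(2/56661) = -7831912/169*2/56661 = -1423984/870519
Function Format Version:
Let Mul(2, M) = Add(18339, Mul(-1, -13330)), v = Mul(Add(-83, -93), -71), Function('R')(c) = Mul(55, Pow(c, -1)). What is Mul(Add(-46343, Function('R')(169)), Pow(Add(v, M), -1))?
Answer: Rational(-1423984, 870519) ≈ -1.6358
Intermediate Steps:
v = 12496 (v = Mul(-176, -71) = 12496)
M = Rational(31669, 2) (M = Mul(Rational(1, 2), Add(18339, Mul(-1, -13330))) = Mul(Rational(1, 2), Add(18339, 13330)) = Mul(Rational(1, 2), 31669) = Rational(31669, 2) ≈ 15835.)
Mul(Add(-46343, Function('R')(169)), Pow(Add(v, M), -1)) = Mul(Add(-46343, Mul(55, Pow(169, -1))), Pow(Add(12496, Rational(31669, 2)), -1)) = Mul(Add(-46343, Mul(55, Rational(1, 169))), Pow(Rational(56661, 2), -1)) = Mul(Add(-46343, Rational(55, 169)), Rational(2, 56661)) = Mul(Rational(-7831912, 169), Rational(2, 56661)) = Rational(-1423984, 870519)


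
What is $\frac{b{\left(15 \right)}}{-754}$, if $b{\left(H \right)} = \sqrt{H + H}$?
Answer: $- \frac{\sqrt{30}}{754} \approx -0.0072642$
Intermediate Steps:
$b{\left(H \right)} = \sqrt{2} \sqrt{H}$ ($b{\left(H \right)} = \sqrt{2 H} = \sqrt{2} \sqrt{H}$)
$\frac{b{\left(15 \right)}}{-754} = \frac{\sqrt{2} \sqrt{15}}{-754} = \sqrt{30} \left(- \frac{1}{754}\right) = - \frac{\sqrt{30}}{754}$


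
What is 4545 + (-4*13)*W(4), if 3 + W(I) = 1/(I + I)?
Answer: 9389/2 ≈ 4694.5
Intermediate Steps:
W(I) = -3 + 1/(2*I) (W(I) = -3 + 1/(I + I) = -3 + 1/(2*I))
4545 + (-4*13)*W(4) = 4545 + (-4*13)*(-3 + (½)/4) = 4545 - 52*(-3 + (½)*(¼)) = 4545 - 52*(-3 + ⅛) = 4545 - 52*(-23/8) = 4545 + 299/2 = 9389/2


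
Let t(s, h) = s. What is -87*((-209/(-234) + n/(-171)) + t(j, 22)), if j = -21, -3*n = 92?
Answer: 7707997/4446 ≈ 1733.7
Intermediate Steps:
n = -92/3 (n = -⅓*92 = -92/3 ≈ -30.667)
-87*((-209/(-234) + n/(-171)) + t(j, 22)) = -87*((-209/(-234) - 92/3/(-171)) - 21) = -87*((-209*(-1/234) - 92/3*(-1/171)) - 21) = -87*((209/234 + 92/513) - 21) = -87*(14305/13338 - 21) = -87*(-265793/13338) = 7707997/4446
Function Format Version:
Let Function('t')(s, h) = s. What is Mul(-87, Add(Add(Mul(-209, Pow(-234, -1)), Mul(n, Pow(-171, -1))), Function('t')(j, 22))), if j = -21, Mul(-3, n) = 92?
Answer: Rational(7707997, 4446) ≈ 1733.7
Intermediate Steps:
n = Rational(-92, 3) (n = Mul(Rational(-1, 3), 92) = Rational(-92, 3) ≈ -30.667)
Mul(-87, Add(Add(Mul(-209, Pow(-234, -1)), Mul(n, Pow(-171, -1))), Function('t')(j, 22))) = Mul(-87, Add(Add(Mul(-209, Pow(-234, -1)), Mul(Rational(-92, 3), Pow(-171, -1))), -21)) = Mul(-87, Add(Add(Mul(-209, Rational(-1, 234)), Mul(Rational(-92, 3), Rational(-1, 171))), -21)) = Mul(-87, Add(Add(Rational(209, 234), Rational(92, 513)), -21)) = Mul(-87, Add(Rational(14305, 13338), -21)) = Mul(-87, Rational(-265793, 13338)) = Rational(7707997, 4446)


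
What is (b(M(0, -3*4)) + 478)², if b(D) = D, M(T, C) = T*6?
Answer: 228484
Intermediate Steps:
M(T, C) = 6*T
(b(M(0, -3*4)) + 478)² = (6*0 + 478)² = (0 + 478)² = 478² = 228484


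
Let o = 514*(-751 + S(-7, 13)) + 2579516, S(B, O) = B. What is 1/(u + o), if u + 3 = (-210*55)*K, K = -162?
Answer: 1/4061001 ≈ 2.4624e-7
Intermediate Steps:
o = 2189904 (o = 514*(-751 - 7) + 2579516 = 514*(-758) + 2579516 = -389612 + 2579516 = 2189904)
u = 1871097 (u = -3 - 210*55*(-162) = -3 - 11550*(-162) = -3 + 1871100 = 1871097)
1/(u + o) = 1/(1871097 + 2189904) = 1/4061001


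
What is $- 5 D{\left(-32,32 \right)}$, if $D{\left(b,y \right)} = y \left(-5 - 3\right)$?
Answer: $1280$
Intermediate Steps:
$D{\left(b,y \right)} = - 8 y$ ($D{\left(b,y \right)} = y \left(-8\right) = - 8 y$)
$- 5 D{\left(-32,32 \right)} = - 5 \left(\left(-8\right) 32\right) = \left(-5\right) \left(-256\right) = 1280$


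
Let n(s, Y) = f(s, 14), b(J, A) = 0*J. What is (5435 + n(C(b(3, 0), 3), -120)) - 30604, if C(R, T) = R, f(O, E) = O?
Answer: -25169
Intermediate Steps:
b(J, A) = 0
n(s, Y) = s
(5435 + n(C(b(3, 0), 3), -120)) - 30604 = (5435 + 0) - 30604 = 5435 - 30604 = -25169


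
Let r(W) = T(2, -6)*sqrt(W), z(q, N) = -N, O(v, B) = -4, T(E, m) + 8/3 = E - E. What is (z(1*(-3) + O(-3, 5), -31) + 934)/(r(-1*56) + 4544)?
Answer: 616635/2903672 + 2895*I*sqrt(14)/11614688 ≈ 0.21236 + 0.00093262*I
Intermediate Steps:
T(E, m) = -8/3 (T(E, m) = -8/3 + (E - E) = -8/3 + 0 = -8/3)
r(W) = -8*sqrt(W)/3
(z(1*(-3) + O(-3, 5), -31) + 934)/(r(-1*56) + 4544) = (-1*(-31) + 934)/(-8*2*I*sqrt(14)/3 + 4544) = (31 + 934)/(-16*I*sqrt(14)/3 + 4544) = 965/(-16*I*sqrt(14)/3 + 4544) = 965/(4544 - 16*I*sqrt(14)/3)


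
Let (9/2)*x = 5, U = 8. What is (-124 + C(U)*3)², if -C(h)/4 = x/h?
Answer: 142129/9 ≈ 15792.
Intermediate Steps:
x = 10/9 (x = (2/9)*5 = 10/9 ≈ 1.1111)
C(h) = -40/(9*h)
(-124 + C(U)*3)² = (-124 - 40/9/8*3)² = (-124 - 40/9*⅛*3)² = (-124 - 5/9*3)² = (-124 - 5/3)² = (-377/3)² = 142129/9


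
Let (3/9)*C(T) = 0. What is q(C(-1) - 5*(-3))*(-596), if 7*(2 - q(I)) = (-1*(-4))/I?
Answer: -122776/105 ≈ -1169.3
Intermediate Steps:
C(T) = 0 (C(T) = 3*0 = 0)
q(I) = 2 - 4/(7*I) (q(I) = 2 - (-1*(-4))/(7*I) = 2 - 4/(7*I))
q(C(-1) - 5*(-3))*(-596) = (2 - 4/(7*(0 - 5*(-3))))*(-596) = (2 - 4/(7*(0 + 15)))*(-596) = (2 - 4/7/15)*(-596) = (2 - 4/7*1/15)*(-596) = (2 - 4/105)*(-596) = (206/105)*(-596) = -122776/105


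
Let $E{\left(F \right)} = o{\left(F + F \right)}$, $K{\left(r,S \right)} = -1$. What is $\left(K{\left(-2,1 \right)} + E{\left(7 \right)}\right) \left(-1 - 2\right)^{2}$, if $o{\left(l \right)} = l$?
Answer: $117$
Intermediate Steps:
$E{\left(F \right)} = 2 F$ ($E{\left(F \right)} = F + F = 2 F$)
$\left(K{\left(-2,1 \right)} + E{\left(7 \right)}\right) \left(-1 - 2\right)^{2} = \left(-1 + 2 \cdot 7\right) \left(-1 - 2\right)^{2} = \left(-1 + 14\right) \left(-3\right)^{2} = 13 \cdot 9 = 117$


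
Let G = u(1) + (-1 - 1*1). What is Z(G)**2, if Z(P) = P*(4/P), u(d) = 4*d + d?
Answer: 16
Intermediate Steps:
u(d) = 5*d
G = 3 (G = 5*1 + (-1 - 1*1) = 5 + (-1 - 1) = 5 - 2 = 3)
Z(P) = 4
Z(G)**2 = 4**2 = 16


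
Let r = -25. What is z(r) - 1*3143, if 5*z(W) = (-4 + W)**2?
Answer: -14874/5 ≈ -2974.8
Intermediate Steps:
z(W) = (-4 + W)**2/5
z(r) - 1*3143 = (-4 - 25)**2/5 - 1*3143 = (1/5)*(-29)**2 - 3143 = (1/5)*841 - 3143 = 841/5 - 3143 = -14874/5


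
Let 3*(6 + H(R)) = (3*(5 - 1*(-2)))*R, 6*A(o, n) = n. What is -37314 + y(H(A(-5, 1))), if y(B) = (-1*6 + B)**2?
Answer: -1339079/36 ≈ -37197.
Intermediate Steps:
A(o, n) = n/6
H(R) = -6 + 7*R (H(R) = -6 + ((3*(5 - 1*(-2)))*R)/3 = -6 + ((3*(5 + 2))*R)/3 = -6 + ((3*7)*R)/3 = -6 + (21*R)/3 = -6 + 7*R)
y(B) = (-6 + B)**2
-37314 + y(H(A(-5, 1))) = -37314 + (-6 + (-6 + 7*((1/6)*1)))**2 = -37314 + (-6 + (-6 + 7*(1/6)))**2 = -37314 + (-6 + (-6 + 7/6))**2 = -37314 + (-6 - 29/6)**2 = -37314 + (-65/6)**2 = -37314 + 4225/36 = -1339079/36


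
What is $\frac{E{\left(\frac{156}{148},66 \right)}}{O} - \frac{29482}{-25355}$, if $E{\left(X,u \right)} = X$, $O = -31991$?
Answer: $\frac{34895881649}{30011876785} \approx 1.1627$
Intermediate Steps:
$\frac{E{\left(\frac{156}{148},66 \right)}}{O} - \frac{29482}{-25355} = \frac{156 \cdot \frac{1}{148}}{-31991} - \frac{29482}{-25355} = 156 \cdot \frac{1}{148} \left(- \frac{1}{31991}\right) - - \frac{29482}{25355} = \frac{39}{37} \left(- \frac{1}{31991}\right) + \frac{29482}{25355} = - \frac{39}{1183667} + \frac{29482}{25355} = \frac{34895881649}{30011876785}$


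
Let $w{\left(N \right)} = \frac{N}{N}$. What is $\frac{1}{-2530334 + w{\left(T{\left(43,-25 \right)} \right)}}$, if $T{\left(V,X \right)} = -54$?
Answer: $- \frac{1}{2530333} \approx -3.9521 \cdot 10^{-7}$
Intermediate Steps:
$w{\left(N \right)} = 1$
$\frac{1}{-2530334 + w{\left(T{\left(43,-25 \right)} \right)}} = \frac{1}{-2530334 + 1} = \frac{1}{-2530333} = - \frac{1}{2530333}$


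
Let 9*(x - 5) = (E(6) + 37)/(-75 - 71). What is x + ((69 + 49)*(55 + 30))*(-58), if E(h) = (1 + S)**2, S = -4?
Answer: -382199918/657 ≈ -5.8174e+5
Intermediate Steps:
E(h) = 9 (E(h) = (1 - 4)**2 = (-3)**2 = 9)
x = 3262/657 (x = 5 + ((9 + 37)/(-75 - 71))/9 = 5 + (46/(-146))/9 = 5 + (46*(-1/146))/9 = 5 + (1/9)*(-23/73) = 5 - 23/657 = 3262/657 ≈ 4.9650)
x + ((69 + 49)*(55 + 30))*(-58) = 3262/657 + ((69 + 49)*(55 + 30))*(-58) = 3262/657 + (118*85)*(-58) = 3262/657 + 10030*(-58) = 3262/657 - 581740 = -382199918/657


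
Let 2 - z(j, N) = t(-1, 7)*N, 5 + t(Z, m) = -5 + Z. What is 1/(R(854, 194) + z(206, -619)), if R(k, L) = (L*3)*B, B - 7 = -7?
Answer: -1/6807 ≈ -0.00014691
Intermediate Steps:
B = 0 (B = 7 - 7 = 0)
R(k, L) = 0 (R(k, L) = (L*3)*0 = (3*L)*0 = 0)
t(Z, m) = -10 + Z (t(Z, m) = -5 + (-5 + Z) = -10 + Z)
z(j, N) = 2 + 11*N (z(j, N) = 2 - (-10 - 1)*N = 2 - (-11)*N = 2 + 11*N)
1/(R(854, 194) + z(206, -619)) = 1/(0 + (2 + 11*(-619))) = 1/(0 + (2 - 6809)) = 1/(0 - 6807) = 1/(-6807) = -1/6807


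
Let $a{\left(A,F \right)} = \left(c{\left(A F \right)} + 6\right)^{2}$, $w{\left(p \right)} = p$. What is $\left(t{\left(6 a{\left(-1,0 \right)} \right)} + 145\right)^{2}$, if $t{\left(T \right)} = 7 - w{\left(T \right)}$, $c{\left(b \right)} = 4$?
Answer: $200704$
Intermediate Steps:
$a{\left(A,F \right)} = 100$ ($a{\left(A,F \right)} = \left(4 + 6\right)^{2} = 10^{2} = 100$)
$t{\left(T \right)} = 7 - T$
$\left(t{\left(6 a{\left(-1,0 \right)} \right)} + 145\right)^{2} = \left(\left(7 - 6 \cdot 100\right) + 145\right)^{2} = \left(\left(7 - 600\right) + 145\right)^{2} = \left(-593 + 145\right)^{2} = \left(-448\right)^{2} = 200704$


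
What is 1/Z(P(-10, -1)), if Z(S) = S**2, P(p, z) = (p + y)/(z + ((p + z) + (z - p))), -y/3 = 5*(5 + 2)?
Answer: 9/13225 ≈ 0.00068053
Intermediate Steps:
y = -105 (y = -15*(5 + 2) = -15*7 = -3*35 = -105)
P(p, z) = (-105 + p)/(3*z) (P(p, z) = (p - 105)/(z + ((p + z) + (z - p))) = (-105 + p)/(z + 2*z) = (-105 + p)/((3*z)) = (-105 + p)*(1/(3*z)) = (-105 + p)/(3*z))
1/Z(P(-10, -1)) = 1/(((1/3)*(-105 - 10)/(-1))**2) = 1/(((1/3)*(-1)*(-115))**2) = 1/((115/3)**2) = 1/(13225/9) = 9/13225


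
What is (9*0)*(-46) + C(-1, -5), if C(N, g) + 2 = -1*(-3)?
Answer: 1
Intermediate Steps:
C(N, g) = 1 (C(N, g) = -2 - 1*(-3) = -2 + 3 = 1)
(9*0)*(-46) + C(-1, -5) = (9*0)*(-46) + 1 = 0*(-46) + 1 = 0 + 1 = 1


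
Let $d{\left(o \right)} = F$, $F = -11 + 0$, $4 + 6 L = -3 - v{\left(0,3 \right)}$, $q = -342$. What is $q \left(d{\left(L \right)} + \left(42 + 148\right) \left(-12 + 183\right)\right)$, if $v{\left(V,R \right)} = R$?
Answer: $-11107818$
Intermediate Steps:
$L = - \frac{5}{3}$ ($L = - \frac{2}{3} + \frac{-3 - 3}{6} = - \frac{2}{3} + \frac{1}{6} \left(-6\right) = - \frac{2}{3} - 1 = - \frac{5}{3} \approx -1.6667$)
$F = -11$
$d{\left(o \right)} = -11$
$q \left(d{\left(L \right)} + \left(42 + 148\right) \left(-12 + 183\right)\right) = - 342 \left(-11 + \left(42 + 148\right) \left(-12 + 183\right)\right) = - 342 \left(-11 + 190 \cdot 171\right) = - 342 \left(-11 + 32490\right) = \left(-342\right) 32479 = -11107818$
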